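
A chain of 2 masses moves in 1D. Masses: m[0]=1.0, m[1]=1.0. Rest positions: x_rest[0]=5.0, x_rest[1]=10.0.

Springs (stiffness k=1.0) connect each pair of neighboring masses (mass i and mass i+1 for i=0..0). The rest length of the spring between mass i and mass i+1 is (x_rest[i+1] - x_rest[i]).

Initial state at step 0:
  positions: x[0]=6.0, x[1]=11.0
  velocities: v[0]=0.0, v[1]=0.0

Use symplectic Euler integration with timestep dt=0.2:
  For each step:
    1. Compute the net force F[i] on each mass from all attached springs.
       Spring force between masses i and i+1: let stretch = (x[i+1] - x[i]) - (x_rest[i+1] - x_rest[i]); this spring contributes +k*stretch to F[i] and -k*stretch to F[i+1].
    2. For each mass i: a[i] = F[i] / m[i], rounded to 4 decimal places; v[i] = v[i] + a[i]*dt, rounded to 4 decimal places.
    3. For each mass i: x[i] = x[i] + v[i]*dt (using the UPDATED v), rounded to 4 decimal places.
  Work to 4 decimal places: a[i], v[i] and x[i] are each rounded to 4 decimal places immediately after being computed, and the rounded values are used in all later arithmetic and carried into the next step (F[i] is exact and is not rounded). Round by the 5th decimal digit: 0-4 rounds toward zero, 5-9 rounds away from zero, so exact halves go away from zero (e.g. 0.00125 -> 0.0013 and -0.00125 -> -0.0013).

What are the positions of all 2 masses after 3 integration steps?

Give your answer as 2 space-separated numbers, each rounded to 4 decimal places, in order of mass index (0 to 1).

Step 0: x=[6.0000 11.0000] v=[0.0000 0.0000]
Step 1: x=[6.0000 11.0000] v=[0.0000 0.0000]
Step 2: x=[6.0000 11.0000] v=[0.0000 0.0000]
Step 3: x=[6.0000 11.0000] v=[0.0000 0.0000]

Answer: 6.0000 11.0000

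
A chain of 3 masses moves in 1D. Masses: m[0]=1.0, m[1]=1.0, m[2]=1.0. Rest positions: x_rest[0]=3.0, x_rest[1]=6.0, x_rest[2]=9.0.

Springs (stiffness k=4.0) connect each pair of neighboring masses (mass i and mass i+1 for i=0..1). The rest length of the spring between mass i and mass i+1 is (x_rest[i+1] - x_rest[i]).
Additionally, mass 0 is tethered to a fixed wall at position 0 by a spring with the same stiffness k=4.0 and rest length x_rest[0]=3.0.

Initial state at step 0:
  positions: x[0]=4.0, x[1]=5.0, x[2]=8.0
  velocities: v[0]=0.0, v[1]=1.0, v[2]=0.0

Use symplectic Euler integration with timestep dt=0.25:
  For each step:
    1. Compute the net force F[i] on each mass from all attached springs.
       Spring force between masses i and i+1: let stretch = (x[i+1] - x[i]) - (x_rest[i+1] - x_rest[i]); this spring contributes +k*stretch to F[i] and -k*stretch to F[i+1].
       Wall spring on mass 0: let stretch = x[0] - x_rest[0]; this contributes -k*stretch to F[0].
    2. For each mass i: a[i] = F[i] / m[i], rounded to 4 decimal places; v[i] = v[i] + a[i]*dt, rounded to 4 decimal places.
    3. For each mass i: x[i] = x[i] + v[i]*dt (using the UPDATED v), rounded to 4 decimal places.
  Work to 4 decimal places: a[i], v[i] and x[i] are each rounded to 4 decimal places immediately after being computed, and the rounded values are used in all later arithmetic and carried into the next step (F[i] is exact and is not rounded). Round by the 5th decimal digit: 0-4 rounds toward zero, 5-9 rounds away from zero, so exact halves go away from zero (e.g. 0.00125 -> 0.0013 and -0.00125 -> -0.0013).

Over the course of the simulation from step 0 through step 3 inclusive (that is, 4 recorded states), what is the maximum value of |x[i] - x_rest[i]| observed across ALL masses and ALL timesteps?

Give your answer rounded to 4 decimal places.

Answer: 1.1719

Derivation:
Step 0: x=[4.0000 5.0000 8.0000] v=[0.0000 1.0000 0.0000]
Step 1: x=[3.2500 5.7500 8.0000] v=[-3.0000 3.0000 0.0000]
Step 2: x=[2.3125 6.4375 8.1875] v=[-3.7500 2.7500 0.7500]
Step 3: x=[1.8281 6.5313 8.6875] v=[-1.9375 0.3750 2.0000]
Max displacement = 1.1719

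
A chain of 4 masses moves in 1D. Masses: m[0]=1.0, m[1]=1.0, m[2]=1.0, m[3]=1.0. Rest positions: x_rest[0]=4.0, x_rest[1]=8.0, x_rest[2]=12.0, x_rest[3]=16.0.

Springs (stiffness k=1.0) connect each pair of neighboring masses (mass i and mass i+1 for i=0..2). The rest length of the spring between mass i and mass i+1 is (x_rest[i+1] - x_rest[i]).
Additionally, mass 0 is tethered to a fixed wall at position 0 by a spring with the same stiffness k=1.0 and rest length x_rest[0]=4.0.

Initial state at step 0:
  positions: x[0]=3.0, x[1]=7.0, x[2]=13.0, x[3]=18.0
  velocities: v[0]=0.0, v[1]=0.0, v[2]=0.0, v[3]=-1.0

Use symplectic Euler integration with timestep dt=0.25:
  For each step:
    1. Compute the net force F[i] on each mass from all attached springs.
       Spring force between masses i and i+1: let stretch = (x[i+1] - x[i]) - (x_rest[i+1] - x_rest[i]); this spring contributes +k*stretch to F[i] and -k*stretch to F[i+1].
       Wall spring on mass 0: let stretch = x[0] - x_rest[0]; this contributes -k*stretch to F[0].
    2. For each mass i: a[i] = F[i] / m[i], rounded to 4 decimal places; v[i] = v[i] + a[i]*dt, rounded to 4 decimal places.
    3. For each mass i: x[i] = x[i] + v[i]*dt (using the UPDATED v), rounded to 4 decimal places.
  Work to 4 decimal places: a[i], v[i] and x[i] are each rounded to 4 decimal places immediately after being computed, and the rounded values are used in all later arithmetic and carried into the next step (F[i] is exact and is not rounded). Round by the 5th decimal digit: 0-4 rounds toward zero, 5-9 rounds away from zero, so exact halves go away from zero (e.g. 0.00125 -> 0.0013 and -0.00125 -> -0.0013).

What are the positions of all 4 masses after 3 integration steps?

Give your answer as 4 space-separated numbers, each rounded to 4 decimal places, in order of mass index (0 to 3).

Step 0: x=[3.0000 7.0000 13.0000 18.0000] v=[0.0000 0.0000 0.0000 -1.0000]
Step 1: x=[3.0625 7.1250 12.9375 17.6875] v=[0.2500 0.5000 -0.2500 -1.2500]
Step 2: x=[3.1875 7.3594 12.8086 17.3281] v=[0.5000 0.9375 -0.5156 -1.4375]
Step 3: x=[3.3740 7.6736 12.6216 16.9363] v=[0.7461 1.2568 -0.7480 -1.5674]

Answer: 3.3740 7.6736 12.6216 16.9363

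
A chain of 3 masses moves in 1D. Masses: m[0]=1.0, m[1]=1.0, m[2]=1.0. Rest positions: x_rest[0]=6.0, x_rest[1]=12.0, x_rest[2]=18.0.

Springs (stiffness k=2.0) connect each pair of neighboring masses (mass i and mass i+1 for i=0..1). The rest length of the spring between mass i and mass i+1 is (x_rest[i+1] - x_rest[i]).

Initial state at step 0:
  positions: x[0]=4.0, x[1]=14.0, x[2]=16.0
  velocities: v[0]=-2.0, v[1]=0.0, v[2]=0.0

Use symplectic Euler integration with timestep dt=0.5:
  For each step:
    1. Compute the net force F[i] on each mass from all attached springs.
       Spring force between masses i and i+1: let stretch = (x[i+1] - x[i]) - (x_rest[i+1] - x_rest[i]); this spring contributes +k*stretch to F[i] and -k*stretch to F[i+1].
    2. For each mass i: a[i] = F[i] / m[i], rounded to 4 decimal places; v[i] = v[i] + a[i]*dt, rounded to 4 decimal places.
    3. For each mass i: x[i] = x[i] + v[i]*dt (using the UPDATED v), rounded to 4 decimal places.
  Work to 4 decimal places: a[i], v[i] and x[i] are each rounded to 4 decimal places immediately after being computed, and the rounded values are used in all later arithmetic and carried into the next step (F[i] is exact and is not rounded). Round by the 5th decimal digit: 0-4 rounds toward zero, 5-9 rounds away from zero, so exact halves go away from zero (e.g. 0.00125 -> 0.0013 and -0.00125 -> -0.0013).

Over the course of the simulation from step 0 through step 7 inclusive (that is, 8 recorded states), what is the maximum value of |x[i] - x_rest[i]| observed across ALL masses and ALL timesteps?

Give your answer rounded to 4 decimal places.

Answer: 5.9531

Derivation:
Step 0: x=[4.0000 14.0000 16.0000] v=[-2.0000 0.0000 0.0000]
Step 1: x=[5.0000 10.0000 18.0000] v=[2.0000 -8.0000 4.0000]
Step 2: x=[5.5000 7.5000 19.0000] v=[1.0000 -5.0000 2.0000]
Step 3: x=[4.0000 9.7500 17.2500] v=[-3.0000 4.5000 -3.5000]
Step 4: x=[2.3750 12.8750 14.7500] v=[-3.2500 6.2500 -5.0000]
Step 5: x=[3.0000 11.6875 14.3125] v=[1.2500 -2.3750 -0.8750]
Step 6: x=[4.9688 7.4688 15.5625] v=[3.9375 -8.4375 2.5000]
Step 7: x=[5.1876 6.0469 15.7657] v=[0.4375 -2.8438 0.4063]
Max displacement = 5.9531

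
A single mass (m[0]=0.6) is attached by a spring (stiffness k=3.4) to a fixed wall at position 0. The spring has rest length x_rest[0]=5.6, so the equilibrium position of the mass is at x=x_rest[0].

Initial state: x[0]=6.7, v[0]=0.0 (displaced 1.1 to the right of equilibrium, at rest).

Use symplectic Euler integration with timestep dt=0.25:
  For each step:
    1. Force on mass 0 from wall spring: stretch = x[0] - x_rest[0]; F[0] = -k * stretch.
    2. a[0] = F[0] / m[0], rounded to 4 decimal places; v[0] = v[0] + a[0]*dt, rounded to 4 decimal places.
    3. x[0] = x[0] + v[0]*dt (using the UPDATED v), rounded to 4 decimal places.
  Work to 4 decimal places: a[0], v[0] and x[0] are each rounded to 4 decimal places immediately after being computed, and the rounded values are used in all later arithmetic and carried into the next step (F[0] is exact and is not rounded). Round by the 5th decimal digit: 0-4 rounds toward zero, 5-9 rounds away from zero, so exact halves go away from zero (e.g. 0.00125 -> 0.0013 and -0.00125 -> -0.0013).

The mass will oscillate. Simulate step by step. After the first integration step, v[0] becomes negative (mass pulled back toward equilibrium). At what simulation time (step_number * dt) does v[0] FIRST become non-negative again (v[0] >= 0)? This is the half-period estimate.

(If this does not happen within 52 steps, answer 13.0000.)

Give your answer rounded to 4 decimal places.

Answer: 1.5000

Derivation:
Step 0: x=[6.7000] v=[0.0000]
Step 1: x=[6.3104] v=[-1.5583]
Step 2: x=[5.6692] v=[-2.5647]
Step 3: x=[5.0035] v=[-2.6627]
Step 4: x=[4.5491] v=[-1.8177]
Step 5: x=[4.4669] v=[-0.3289]
Step 6: x=[4.7860] v=[1.2763]
First v>=0 after going negative at step 6, time=1.5000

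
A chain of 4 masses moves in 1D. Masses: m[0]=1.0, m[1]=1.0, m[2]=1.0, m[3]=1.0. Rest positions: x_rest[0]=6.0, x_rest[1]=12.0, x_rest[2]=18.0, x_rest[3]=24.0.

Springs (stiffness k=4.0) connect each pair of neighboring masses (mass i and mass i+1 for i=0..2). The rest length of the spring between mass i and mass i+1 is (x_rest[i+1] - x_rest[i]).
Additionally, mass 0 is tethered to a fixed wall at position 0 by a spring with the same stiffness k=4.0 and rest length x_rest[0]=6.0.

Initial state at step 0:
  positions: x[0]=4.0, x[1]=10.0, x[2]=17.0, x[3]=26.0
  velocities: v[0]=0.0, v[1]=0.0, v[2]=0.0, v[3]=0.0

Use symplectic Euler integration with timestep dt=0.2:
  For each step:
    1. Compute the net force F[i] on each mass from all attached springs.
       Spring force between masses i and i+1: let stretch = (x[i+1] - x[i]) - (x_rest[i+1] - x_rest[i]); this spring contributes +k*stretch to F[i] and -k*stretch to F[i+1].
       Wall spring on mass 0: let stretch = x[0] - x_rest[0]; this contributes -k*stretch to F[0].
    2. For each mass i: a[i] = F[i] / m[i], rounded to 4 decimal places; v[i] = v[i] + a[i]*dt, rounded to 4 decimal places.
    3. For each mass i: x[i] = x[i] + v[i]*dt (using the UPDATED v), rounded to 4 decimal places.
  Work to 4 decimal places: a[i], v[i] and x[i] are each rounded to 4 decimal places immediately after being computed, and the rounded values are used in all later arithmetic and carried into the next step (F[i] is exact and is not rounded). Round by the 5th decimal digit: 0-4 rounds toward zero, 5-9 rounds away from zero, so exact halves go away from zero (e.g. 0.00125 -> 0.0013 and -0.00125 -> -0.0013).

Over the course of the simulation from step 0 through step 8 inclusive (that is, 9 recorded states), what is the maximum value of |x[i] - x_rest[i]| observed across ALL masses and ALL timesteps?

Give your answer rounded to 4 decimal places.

Step 0: x=[4.0000 10.0000 17.0000 26.0000] v=[0.0000 0.0000 0.0000 0.0000]
Step 1: x=[4.3200 10.1600 17.3200 25.5200] v=[1.6000 0.8000 1.6000 -2.4000]
Step 2: x=[4.8832 10.5312 17.8064 24.6880] v=[2.8160 1.8560 2.4320 -4.1600]
Step 3: x=[5.5688 11.1628 18.2298 23.7149] v=[3.4278 3.1578 2.1171 -4.8653]
Step 4: x=[6.2584 12.0300 18.4001 22.8242] v=[3.4480 4.3362 0.8516 -4.4534]
Step 5: x=[6.8701 12.9930 18.2591 22.1857] v=[3.0586 4.8150 -0.7052 -3.1927]
Step 6: x=[7.3623 13.8189 17.9037 21.8789] v=[2.4608 4.1296 -1.7768 -1.5340]
Step 7: x=[7.7095 14.2653 17.5308 21.8961] v=[1.7362 2.2322 -1.8645 0.0858]
Step 8: x=[7.8721 14.1853 17.3339 22.1748] v=[0.8132 -0.4000 -0.9847 1.3936]
Max displacement = 2.2653

Answer: 2.2653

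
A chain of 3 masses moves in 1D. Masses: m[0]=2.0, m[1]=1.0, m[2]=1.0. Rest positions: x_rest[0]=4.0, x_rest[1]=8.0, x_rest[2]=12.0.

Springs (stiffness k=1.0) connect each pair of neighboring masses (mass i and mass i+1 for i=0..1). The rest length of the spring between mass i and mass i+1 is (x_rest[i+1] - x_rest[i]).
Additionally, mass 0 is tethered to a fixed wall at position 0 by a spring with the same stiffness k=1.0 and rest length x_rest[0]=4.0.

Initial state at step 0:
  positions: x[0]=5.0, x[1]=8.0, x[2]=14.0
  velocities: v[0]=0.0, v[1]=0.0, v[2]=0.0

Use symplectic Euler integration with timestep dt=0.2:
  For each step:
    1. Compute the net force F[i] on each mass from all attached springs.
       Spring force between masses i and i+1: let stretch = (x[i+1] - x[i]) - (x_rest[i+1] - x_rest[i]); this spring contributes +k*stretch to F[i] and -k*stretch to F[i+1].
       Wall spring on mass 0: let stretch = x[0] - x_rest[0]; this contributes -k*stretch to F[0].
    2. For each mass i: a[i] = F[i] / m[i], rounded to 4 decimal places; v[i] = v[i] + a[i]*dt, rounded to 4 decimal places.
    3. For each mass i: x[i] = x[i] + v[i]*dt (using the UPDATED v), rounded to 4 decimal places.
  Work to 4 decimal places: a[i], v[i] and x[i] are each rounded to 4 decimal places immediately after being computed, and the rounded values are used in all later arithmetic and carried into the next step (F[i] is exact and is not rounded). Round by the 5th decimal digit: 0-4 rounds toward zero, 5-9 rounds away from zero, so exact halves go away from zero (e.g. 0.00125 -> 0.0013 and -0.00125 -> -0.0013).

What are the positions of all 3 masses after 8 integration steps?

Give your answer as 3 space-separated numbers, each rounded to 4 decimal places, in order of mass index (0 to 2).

Step 0: x=[5.0000 8.0000 14.0000] v=[0.0000 0.0000 0.0000]
Step 1: x=[4.9600 8.1200 13.9200] v=[-0.2000 0.6000 -0.4000]
Step 2: x=[4.8840 8.3456 13.7680] v=[-0.3800 1.1280 -0.7600]
Step 3: x=[4.7796 8.6496 13.5591] v=[-0.5222 1.5202 -1.0445]
Step 4: x=[4.6570 8.9952 13.3138] v=[-0.6132 1.7281 -1.2264]
Step 5: x=[4.5280 9.3400 13.0558] v=[-0.6451 1.7242 -1.2901]
Step 6: x=[4.4047 9.6410 12.8091] v=[-0.6167 1.5050 -1.2333]
Step 7: x=[4.2980 9.8593 12.5957] v=[-0.5335 1.0914 -1.0669]
Step 8: x=[4.2166 9.9646 12.4329] v=[-0.4072 0.5264 -0.8142]

Answer: 4.2166 9.9646 12.4329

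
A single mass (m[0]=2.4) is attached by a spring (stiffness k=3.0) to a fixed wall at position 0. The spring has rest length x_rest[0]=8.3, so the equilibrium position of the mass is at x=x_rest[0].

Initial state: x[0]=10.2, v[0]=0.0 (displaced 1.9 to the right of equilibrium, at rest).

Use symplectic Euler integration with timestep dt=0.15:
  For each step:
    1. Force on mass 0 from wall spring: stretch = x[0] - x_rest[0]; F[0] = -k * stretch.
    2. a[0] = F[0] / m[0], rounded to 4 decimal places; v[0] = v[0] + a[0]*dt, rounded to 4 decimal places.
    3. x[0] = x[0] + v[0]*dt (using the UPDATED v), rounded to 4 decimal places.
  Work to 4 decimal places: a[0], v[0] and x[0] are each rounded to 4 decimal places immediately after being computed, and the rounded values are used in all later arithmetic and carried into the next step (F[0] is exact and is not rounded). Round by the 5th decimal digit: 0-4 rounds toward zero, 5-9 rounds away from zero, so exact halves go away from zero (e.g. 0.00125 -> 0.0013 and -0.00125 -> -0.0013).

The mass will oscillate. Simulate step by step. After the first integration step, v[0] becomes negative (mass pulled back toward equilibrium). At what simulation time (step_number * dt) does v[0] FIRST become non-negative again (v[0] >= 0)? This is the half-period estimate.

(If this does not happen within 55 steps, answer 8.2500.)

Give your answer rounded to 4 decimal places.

Step 0: x=[10.2000] v=[0.0000]
Step 1: x=[10.1466] v=[-0.3563]
Step 2: x=[10.0412] v=[-0.7025]
Step 3: x=[9.8869] v=[-1.0290]
Step 4: x=[9.6879] v=[-1.3265]
Step 5: x=[9.4499] v=[-1.5867]
Step 6: x=[9.1796] v=[-1.8023]
Step 7: x=[8.8845] v=[-1.9672]
Step 8: x=[8.5730] v=[-2.0768]
Step 9: x=[8.2538] v=[-2.1280]
Step 10: x=[7.9359] v=[-2.1193]
Step 11: x=[7.6283] v=[-2.0510]
Step 12: x=[7.3395] v=[-1.9251]
Step 13: x=[7.0778] v=[-1.7450]
Step 14: x=[6.8504] v=[-1.5158]
Step 15: x=[6.6638] v=[-1.2440]
Step 16: x=[6.5232] v=[-0.9372]
Step 17: x=[6.4326] v=[-0.6041]
Step 18: x=[6.3945] v=[-0.2540]
Step 19: x=[6.4100] v=[0.1033]
First v>=0 after going negative at step 19, time=2.8500

Answer: 2.8500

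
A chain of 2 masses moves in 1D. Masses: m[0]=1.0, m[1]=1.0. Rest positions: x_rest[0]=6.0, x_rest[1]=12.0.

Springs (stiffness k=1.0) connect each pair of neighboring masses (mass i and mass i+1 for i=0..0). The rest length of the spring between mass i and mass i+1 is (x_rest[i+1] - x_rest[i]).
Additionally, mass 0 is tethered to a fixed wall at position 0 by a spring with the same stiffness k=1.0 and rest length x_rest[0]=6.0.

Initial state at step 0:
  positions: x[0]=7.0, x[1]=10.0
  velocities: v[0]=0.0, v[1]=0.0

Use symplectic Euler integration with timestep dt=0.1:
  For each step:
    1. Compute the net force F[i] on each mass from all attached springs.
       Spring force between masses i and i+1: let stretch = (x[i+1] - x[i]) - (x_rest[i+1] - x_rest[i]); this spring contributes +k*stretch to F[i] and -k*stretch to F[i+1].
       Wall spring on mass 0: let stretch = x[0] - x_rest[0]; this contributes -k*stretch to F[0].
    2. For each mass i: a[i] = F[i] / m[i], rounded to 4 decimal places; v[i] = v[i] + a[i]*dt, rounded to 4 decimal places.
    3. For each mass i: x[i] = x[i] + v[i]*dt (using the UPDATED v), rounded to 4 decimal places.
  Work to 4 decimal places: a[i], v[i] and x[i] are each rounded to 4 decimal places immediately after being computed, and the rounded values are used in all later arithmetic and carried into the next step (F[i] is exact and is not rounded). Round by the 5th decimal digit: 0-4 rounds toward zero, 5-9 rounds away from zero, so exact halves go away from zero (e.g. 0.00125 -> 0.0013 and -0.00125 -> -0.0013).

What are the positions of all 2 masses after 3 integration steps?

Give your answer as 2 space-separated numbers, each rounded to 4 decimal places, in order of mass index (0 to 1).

Step 0: x=[7.0000 10.0000] v=[0.0000 0.0000]
Step 1: x=[6.9600 10.0300] v=[-0.4000 0.3000]
Step 2: x=[6.8811 10.0893] v=[-0.7890 0.5930]
Step 3: x=[6.7655 10.1765] v=[-1.1563 0.8722]

Answer: 6.7655 10.1765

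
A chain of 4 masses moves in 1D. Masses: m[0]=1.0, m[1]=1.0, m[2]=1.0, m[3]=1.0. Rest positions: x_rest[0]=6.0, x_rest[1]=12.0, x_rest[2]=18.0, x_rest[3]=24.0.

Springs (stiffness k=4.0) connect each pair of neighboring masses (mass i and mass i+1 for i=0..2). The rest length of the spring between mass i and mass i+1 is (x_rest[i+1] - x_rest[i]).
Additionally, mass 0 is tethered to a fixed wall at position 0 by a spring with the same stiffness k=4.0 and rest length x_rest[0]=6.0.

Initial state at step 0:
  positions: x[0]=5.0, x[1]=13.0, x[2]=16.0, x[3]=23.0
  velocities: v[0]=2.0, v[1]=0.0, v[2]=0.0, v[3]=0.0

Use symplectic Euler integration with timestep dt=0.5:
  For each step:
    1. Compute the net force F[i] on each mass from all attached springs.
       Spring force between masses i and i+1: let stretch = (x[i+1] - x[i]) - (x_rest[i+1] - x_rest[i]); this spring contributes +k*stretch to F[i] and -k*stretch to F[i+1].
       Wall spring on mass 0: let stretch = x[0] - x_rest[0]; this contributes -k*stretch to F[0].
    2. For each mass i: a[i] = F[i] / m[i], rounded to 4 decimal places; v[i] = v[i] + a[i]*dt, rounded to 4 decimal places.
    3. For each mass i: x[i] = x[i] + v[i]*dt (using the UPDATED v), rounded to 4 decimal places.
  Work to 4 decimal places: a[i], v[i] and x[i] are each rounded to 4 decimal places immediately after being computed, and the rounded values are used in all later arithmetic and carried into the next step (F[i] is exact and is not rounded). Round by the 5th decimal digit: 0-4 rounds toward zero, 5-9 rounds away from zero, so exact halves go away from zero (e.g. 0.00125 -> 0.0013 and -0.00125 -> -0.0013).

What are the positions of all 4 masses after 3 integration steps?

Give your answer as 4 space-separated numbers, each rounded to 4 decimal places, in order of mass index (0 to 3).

Answer: 7.0000 9.0000 21.0000 23.0000

Derivation:
Step 0: x=[5.0000 13.0000 16.0000 23.0000] v=[2.0000 0.0000 0.0000 0.0000]
Step 1: x=[9.0000 8.0000 20.0000 22.0000] v=[8.0000 -10.0000 8.0000 -2.0000]
Step 2: x=[3.0000 16.0000 14.0000 25.0000] v=[-12.0000 16.0000 -12.0000 6.0000]
Step 3: x=[7.0000 9.0000 21.0000 23.0000] v=[8.0000 -14.0000 14.0000 -4.0000]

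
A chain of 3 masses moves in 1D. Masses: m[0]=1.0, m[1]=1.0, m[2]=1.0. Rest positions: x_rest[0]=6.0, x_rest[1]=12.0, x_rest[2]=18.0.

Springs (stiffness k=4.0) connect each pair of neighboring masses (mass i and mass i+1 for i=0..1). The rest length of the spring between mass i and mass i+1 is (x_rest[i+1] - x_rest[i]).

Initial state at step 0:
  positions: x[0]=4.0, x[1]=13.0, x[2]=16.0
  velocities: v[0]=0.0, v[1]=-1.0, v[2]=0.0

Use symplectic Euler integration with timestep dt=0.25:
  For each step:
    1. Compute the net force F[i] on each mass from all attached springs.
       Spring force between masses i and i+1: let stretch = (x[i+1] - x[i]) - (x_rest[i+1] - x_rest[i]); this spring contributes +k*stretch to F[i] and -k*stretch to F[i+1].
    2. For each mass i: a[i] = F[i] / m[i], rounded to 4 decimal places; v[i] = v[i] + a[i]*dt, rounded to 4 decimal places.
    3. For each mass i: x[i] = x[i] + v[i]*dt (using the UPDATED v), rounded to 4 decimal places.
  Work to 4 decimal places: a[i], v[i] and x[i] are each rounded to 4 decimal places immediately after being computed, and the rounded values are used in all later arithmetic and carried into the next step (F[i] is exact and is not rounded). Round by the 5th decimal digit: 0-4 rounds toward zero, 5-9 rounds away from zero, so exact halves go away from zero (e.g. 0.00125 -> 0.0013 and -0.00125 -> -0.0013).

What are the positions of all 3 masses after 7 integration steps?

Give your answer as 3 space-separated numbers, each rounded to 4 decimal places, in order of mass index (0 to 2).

Step 0: x=[4.0000 13.0000 16.0000] v=[0.0000 -1.0000 0.0000]
Step 1: x=[4.7500 11.2500 16.7500] v=[3.0000 -7.0000 3.0000]
Step 2: x=[5.6250 9.2500 17.6250] v=[3.5000 -8.0000 3.5000]
Step 3: x=[5.9063 8.4375 17.9063] v=[1.1250 -3.2500 1.1250]
Step 4: x=[5.3204 9.3594 17.3204] v=[-2.3438 3.6876 -2.3438]
Step 5: x=[4.2442 11.2618 16.2442] v=[-4.3048 7.6096 -4.3048]
Step 6: x=[3.4224 12.6554 15.4224] v=[-3.2872 5.5744 -3.2872]
Step 7: x=[3.4089 12.4325 15.4089] v=[-0.0542 -0.8916 -0.0542]

Answer: 3.4089 12.4325 15.4089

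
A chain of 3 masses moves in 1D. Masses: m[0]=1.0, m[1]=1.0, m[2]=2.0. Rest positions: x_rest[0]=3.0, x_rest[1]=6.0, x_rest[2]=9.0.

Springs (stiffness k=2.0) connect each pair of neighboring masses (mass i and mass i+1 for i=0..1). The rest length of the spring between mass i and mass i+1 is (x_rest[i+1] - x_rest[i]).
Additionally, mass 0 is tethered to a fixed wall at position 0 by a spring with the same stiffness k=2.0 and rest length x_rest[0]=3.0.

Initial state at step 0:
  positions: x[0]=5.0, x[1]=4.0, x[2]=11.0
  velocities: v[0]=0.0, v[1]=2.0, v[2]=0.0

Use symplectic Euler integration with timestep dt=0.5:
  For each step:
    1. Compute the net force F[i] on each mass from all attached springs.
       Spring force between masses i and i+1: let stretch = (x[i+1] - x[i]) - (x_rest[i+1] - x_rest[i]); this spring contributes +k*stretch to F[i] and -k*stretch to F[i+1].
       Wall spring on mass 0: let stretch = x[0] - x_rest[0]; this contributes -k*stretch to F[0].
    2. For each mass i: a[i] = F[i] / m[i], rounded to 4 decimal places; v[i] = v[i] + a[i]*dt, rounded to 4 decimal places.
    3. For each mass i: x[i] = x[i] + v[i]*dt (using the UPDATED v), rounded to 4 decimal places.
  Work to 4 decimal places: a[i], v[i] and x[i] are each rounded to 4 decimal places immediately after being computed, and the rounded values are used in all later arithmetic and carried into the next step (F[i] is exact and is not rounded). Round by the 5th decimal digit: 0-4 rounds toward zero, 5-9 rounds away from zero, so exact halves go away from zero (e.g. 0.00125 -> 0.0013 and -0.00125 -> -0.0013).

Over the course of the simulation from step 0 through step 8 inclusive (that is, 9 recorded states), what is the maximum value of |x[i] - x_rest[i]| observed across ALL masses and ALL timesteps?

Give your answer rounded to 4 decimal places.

Answer: 5.0000

Derivation:
Step 0: x=[5.0000 4.0000 11.0000] v=[0.0000 2.0000 0.0000]
Step 1: x=[2.0000 9.0000 10.0000] v=[-6.0000 10.0000 -2.0000]
Step 2: x=[1.5000 11.0000 9.5000] v=[-1.0000 4.0000 -1.0000]
Step 3: x=[5.0000 7.5000 10.1250] v=[7.0000 -7.0000 1.2500]
Step 4: x=[7.2500 4.0625 10.8438] v=[4.5000 -6.8750 1.4375]
Step 5: x=[4.2813 5.6094 10.6172] v=[-5.9375 3.0938 -0.4532]
Step 6: x=[-0.1641 8.9962 9.8887] v=[-8.8907 6.7735 -1.4571]
Step 7: x=[0.0528 8.2491 9.6870] v=[0.4337 -1.4943 -0.4034]
Step 8: x=[4.3414 4.1228 9.8759] v=[8.5772 -8.2527 0.3777]
Max displacement = 5.0000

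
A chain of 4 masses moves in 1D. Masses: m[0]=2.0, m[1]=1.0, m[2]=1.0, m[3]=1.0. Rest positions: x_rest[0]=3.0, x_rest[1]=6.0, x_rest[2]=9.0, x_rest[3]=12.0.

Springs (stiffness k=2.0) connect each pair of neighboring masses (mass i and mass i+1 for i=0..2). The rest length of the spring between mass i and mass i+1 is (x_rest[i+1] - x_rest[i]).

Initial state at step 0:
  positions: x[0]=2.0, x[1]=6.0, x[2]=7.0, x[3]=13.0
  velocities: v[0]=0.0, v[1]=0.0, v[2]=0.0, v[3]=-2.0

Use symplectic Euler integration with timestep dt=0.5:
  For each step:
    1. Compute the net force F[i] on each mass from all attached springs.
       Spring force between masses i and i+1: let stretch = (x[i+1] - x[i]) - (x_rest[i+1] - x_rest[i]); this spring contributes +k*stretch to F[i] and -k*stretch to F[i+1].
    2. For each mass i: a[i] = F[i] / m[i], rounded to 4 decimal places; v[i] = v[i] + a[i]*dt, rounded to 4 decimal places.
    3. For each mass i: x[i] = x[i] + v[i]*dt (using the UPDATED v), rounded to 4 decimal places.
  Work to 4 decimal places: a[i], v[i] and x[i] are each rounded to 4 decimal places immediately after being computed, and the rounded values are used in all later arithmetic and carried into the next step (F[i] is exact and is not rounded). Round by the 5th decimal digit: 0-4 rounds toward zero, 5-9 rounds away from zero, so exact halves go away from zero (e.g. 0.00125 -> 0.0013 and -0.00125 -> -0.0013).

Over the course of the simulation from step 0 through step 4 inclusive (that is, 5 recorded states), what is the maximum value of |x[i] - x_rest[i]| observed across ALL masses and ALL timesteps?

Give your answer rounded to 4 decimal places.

Answer: 4.0468

Derivation:
Step 0: x=[2.0000 6.0000 7.0000 13.0000] v=[0.0000 0.0000 0.0000 -2.0000]
Step 1: x=[2.2500 4.5000 9.5000 10.5000] v=[0.5000 -3.0000 5.0000 -5.0000]
Step 2: x=[2.3125 4.3750 10.0000 9.0000] v=[0.1250 -0.2500 1.0000 -3.0000]
Step 3: x=[2.1406 6.0313 7.1875 9.5000] v=[-0.3438 3.3125 -5.6250 1.0000]
Step 4: x=[2.1914 6.3203 4.9532 10.3438] v=[0.1016 0.5780 -4.4687 1.6875]
Max displacement = 4.0468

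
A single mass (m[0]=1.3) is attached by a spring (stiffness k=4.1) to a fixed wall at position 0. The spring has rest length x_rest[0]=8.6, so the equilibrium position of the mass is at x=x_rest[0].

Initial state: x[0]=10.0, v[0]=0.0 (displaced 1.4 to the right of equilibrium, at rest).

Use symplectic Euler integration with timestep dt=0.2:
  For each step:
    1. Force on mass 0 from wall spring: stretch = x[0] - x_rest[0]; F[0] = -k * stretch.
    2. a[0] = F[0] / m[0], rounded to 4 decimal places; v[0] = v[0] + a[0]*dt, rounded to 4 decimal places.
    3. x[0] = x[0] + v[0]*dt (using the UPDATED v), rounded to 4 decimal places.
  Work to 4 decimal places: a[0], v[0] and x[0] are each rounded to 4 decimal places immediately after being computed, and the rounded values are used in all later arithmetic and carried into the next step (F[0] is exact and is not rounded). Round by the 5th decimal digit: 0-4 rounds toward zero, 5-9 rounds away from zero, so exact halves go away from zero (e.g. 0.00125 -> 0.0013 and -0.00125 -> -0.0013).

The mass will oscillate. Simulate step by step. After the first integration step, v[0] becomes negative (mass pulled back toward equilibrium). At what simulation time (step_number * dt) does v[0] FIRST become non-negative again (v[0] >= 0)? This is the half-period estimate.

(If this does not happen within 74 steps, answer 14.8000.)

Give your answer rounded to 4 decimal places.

Answer: 1.8000

Derivation:
Step 0: x=[10.0000] v=[0.0000]
Step 1: x=[9.8234] v=[-0.8831]
Step 2: x=[9.4924] v=[-1.6548]
Step 3: x=[9.0489] v=[-2.2177]
Step 4: x=[8.5487] v=[-2.5009]
Step 5: x=[8.0550] v=[-2.4685]
Step 6: x=[7.6301] v=[-2.1247]
Step 7: x=[7.3275] v=[-1.5129]
Step 8: x=[7.1855] v=[-0.7102]
Step 9: x=[7.2219] v=[0.1820]
First v>=0 after going negative at step 9, time=1.8000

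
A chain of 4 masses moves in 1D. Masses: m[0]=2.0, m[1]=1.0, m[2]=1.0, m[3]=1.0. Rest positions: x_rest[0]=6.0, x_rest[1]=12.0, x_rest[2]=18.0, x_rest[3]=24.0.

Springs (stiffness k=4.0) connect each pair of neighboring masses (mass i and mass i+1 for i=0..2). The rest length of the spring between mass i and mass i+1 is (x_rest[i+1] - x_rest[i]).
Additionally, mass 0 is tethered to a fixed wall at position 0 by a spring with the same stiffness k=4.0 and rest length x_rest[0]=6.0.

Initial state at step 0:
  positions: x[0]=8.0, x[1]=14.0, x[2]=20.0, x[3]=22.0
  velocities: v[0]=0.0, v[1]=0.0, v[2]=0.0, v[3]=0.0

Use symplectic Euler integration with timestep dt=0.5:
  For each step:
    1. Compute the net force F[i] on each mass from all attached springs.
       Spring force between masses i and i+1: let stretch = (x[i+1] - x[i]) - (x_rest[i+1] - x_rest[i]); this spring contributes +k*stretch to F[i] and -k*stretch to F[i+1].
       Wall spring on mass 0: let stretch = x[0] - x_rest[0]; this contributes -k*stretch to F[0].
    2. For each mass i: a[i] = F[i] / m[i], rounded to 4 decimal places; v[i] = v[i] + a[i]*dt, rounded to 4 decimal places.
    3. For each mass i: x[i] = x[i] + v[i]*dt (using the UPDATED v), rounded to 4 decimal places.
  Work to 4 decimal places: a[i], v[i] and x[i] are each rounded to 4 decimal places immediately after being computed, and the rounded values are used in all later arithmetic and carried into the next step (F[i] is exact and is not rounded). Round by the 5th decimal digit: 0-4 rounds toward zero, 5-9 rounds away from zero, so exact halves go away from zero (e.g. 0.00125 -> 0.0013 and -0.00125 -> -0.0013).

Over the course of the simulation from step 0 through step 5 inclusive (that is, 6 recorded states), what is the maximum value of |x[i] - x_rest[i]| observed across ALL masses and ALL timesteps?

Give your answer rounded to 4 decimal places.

Step 0: x=[8.0000 14.0000 20.0000 22.0000] v=[0.0000 0.0000 0.0000 0.0000]
Step 1: x=[7.0000 14.0000 16.0000 26.0000] v=[-2.0000 0.0000 -8.0000 8.0000]
Step 2: x=[6.0000 9.0000 20.0000 26.0000] v=[-2.0000 -10.0000 8.0000 0.0000]
Step 3: x=[3.5000 12.0000 19.0000 26.0000] v=[-5.0000 6.0000 -2.0000 0.0000]
Step 4: x=[3.5000 13.5000 18.0000 25.0000] v=[0.0000 3.0000 -2.0000 -2.0000]
Step 5: x=[6.7500 9.5000 19.5000 23.0000] v=[6.5000 -8.0000 3.0000 -4.0000]
Max displacement = 3.0000

Answer: 3.0000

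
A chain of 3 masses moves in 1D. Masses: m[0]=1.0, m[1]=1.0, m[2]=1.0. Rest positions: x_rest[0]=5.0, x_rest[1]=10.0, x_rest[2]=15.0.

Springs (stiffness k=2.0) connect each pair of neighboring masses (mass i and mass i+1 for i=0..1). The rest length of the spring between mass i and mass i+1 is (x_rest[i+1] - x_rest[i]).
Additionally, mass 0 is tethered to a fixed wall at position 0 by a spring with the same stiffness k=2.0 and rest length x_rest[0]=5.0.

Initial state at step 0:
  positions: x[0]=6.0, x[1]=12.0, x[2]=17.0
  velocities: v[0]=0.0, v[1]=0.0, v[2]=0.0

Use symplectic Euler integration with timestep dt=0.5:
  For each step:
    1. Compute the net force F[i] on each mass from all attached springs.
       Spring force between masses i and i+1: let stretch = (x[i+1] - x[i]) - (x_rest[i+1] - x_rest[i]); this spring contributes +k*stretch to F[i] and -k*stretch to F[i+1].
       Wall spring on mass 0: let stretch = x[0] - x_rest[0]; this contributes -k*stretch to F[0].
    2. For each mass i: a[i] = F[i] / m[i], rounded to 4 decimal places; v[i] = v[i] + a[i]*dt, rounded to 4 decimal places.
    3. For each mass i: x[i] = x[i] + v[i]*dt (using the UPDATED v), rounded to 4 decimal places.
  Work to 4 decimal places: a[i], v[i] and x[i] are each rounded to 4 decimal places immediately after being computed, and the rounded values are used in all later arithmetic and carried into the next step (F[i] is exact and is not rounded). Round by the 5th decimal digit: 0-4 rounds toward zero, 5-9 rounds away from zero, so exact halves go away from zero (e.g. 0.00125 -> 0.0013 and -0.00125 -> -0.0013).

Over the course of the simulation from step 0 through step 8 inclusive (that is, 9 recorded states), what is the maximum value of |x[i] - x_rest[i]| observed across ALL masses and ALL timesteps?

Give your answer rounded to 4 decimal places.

Answer: 2.0780

Derivation:
Step 0: x=[6.0000 12.0000 17.0000] v=[0.0000 0.0000 0.0000]
Step 1: x=[6.0000 11.5000 17.0000] v=[0.0000 -1.0000 0.0000]
Step 2: x=[5.7500 11.0000 16.7500] v=[-0.5000 -1.0000 -0.5000]
Step 3: x=[5.2500 10.7500 16.1250] v=[-1.0000 -0.5000 -1.2500]
Step 4: x=[4.8750 10.4375 15.3125] v=[-0.7500 -0.6250 -1.6250]
Step 5: x=[4.8438 9.7813 14.5625] v=[-0.0625 -1.3125 -1.5000]
Step 6: x=[4.8594 9.0469 13.9219] v=[0.0312 -1.4688 -1.2812]
Step 7: x=[4.5391 8.6563 13.3438] v=[-0.6407 -0.7813 -1.1562]
Step 8: x=[4.0078 8.5508 12.9220] v=[-1.0626 -0.2110 -0.8437]
Max displacement = 2.0780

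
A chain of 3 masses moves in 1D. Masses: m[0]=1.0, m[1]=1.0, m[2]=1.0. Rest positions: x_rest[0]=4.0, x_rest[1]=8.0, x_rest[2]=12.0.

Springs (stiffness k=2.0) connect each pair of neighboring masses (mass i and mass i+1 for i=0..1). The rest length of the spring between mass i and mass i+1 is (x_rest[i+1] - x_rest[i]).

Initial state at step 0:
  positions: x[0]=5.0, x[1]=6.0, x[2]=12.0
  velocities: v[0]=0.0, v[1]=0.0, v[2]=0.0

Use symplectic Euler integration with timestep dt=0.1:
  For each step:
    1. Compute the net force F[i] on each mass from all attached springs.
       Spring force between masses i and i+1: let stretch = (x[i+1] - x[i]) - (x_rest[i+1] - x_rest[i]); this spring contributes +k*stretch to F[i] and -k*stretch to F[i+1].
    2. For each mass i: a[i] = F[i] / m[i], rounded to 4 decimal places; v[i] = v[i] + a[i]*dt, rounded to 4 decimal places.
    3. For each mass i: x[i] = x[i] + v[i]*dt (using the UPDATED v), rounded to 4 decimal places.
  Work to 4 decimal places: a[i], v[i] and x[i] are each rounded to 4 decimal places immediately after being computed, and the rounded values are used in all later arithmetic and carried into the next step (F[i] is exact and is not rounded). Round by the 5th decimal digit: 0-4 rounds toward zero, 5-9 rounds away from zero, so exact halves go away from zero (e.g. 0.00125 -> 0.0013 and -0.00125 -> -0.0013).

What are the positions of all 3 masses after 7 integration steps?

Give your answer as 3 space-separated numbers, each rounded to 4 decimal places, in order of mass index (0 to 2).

Answer: 3.6863 8.1161 11.1976

Derivation:
Step 0: x=[5.0000 6.0000 12.0000] v=[0.0000 0.0000 0.0000]
Step 1: x=[4.9400 6.1000 11.9600] v=[-0.6000 1.0000 -0.4000]
Step 2: x=[4.8232 6.2940 11.8828] v=[-1.1680 1.9400 -0.7720]
Step 3: x=[4.6558 6.5704 11.7738] v=[-1.6738 2.7636 -1.0898]
Step 4: x=[4.4467 6.9125 11.6408] v=[-2.0909 3.4214 -1.3305]
Step 5: x=[4.2069 7.2999 11.4932] v=[-2.3977 3.8739 -1.4762]
Step 6: x=[3.9490 7.7093 11.3417] v=[-2.5791 4.0940 -1.5149]
Step 7: x=[3.6863 8.1161 11.1976] v=[-2.6270 4.0684 -1.4414]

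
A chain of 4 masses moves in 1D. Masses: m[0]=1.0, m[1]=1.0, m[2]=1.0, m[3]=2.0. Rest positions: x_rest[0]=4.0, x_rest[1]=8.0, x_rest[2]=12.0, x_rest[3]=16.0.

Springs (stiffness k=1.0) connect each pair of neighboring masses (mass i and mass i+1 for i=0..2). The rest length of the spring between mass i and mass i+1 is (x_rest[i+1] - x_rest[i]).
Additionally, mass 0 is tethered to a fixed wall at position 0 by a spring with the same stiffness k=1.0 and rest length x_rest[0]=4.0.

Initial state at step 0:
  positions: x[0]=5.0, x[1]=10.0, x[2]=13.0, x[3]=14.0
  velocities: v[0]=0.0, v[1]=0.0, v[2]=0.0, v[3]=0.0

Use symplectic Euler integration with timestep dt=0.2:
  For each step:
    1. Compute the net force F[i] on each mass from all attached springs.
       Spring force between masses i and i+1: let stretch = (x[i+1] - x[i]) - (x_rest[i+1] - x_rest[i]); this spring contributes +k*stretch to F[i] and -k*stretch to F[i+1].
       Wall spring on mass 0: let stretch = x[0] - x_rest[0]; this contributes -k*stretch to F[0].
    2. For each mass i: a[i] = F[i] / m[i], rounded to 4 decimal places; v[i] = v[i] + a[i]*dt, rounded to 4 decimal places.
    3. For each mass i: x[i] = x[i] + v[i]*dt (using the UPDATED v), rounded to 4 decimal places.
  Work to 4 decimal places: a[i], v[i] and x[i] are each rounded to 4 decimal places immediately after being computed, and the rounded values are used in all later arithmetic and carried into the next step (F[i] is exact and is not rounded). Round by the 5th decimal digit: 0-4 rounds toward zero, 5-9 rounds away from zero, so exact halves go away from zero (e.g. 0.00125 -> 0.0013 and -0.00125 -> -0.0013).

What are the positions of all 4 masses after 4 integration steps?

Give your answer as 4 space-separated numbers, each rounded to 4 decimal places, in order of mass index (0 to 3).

Answer: 4.9547 9.2469 12.2810 14.5592

Derivation:
Step 0: x=[5.0000 10.0000 13.0000 14.0000] v=[0.0000 0.0000 0.0000 0.0000]
Step 1: x=[5.0000 9.9200 12.9200 14.0600] v=[0.0000 -0.4000 -0.4000 0.3000]
Step 2: x=[4.9968 9.7632 12.7656 14.1772] v=[-0.0160 -0.7840 -0.7720 0.5860]
Step 3: x=[4.9844 9.5358 12.5476 14.3462] v=[-0.0621 -1.1368 -1.0902 0.8448]
Step 4: x=[4.9547 9.2469 12.2810 14.5592] v=[-0.1487 -1.4447 -1.3328 1.0649]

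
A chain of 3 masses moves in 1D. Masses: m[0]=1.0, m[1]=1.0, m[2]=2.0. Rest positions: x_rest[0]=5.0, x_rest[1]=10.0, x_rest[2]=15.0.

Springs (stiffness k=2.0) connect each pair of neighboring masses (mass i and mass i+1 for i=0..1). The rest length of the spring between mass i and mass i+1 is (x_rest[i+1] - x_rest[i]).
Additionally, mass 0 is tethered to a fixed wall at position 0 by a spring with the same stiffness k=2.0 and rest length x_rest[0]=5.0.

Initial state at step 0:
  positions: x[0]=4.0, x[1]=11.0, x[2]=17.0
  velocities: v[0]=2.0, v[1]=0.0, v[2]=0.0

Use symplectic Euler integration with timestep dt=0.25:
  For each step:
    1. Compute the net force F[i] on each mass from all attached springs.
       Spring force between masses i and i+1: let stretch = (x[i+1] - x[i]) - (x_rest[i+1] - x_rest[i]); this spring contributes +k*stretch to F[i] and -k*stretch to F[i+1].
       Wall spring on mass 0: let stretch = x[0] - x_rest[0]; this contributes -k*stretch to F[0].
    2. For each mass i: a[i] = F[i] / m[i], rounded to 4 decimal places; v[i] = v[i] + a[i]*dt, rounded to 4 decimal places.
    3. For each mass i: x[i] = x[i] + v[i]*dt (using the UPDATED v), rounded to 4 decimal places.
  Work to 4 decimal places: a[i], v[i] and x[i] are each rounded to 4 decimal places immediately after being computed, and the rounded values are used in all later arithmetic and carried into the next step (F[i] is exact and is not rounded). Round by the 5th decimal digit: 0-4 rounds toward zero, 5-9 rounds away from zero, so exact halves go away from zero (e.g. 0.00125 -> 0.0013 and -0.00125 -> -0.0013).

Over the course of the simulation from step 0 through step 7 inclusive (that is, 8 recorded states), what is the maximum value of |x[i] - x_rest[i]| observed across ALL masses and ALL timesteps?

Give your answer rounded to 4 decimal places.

Answer: 2.4125

Derivation:
Step 0: x=[4.0000 11.0000 17.0000] v=[2.0000 0.0000 0.0000]
Step 1: x=[4.8750 10.8750 16.9375] v=[3.5000 -0.5000 -0.2500]
Step 2: x=[5.8906 10.7578 16.8086] v=[4.0625 -0.4688 -0.5156]
Step 3: x=[6.7783 10.7886 16.6140] v=[3.5508 0.1230 -0.7783]
Step 4: x=[7.3200 11.0463 16.3678] v=[2.1668 1.0306 -0.9847]
Step 5: x=[7.4125 11.5034 16.1015] v=[0.3700 1.8282 -1.0651]
Step 6: x=[7.0898 12.0239 15.8604] v=[-1.2908 2.0818 -0.9646]
Step 7: x=[6.4976 12.4072 15.6920] v=[-2.3687 1.5330 -0.6737]
Max displacement = 2.4125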